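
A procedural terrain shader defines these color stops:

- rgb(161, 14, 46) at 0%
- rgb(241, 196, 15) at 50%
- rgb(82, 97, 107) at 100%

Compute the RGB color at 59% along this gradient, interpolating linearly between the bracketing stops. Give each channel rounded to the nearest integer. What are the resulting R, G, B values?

(212, 178, 32)

59% lies between the 50% and 100% stops, so the local fraction is t = (59 − 50)/(100 − 50) = 9/50 ≈ 0.18.
R = 241 + 0.18 × (82 − 241) = 212.38 → 212
G = 196 + 0.18 × (97 − 196) = 178.18 → 178
B = 15 + 0.18 × (107 − 15) = 31.56 → 32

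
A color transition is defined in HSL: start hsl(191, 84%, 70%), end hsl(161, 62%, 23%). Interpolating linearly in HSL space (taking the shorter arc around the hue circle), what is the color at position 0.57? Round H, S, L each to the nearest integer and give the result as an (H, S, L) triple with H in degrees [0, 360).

(174, 71, 43)

Hue arc: Δh = 161 − 191 = -30° (|Δh| ≤ 180, already the shorter path).
H = 191 + 0.57 × (-30) = 173.9 → 174°
S = 84 + 0.57 × (62 − 84) = 71.46 → 71%
L = 70 + 0.57 × (23 − 70) = 43.21 → 43%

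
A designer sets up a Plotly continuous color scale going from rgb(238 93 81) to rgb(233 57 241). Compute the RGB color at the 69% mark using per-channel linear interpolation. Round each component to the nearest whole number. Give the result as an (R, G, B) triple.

(235, 68, 191)

69% corresponds to t = 0.69.
R = 238 + 0.69 × (233 − 238) = 238 + 0.69 × -5 = 234.55 → 235
G = 93 + 0.69 × (57 − 93) = 93 + 0.69 × -36 = 68.16 → 68
B = 81 + 0.69 × (241 − 81) = 81 + 0.69 × 160 = 191.4 → 191
So the blended color is (235, 68, 191), about #eb44bf.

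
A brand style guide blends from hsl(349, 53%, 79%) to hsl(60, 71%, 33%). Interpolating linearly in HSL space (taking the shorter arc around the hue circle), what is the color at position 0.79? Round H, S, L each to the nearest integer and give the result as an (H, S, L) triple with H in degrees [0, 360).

Hue: 60 − 349 = -289°, but |-289| > 180 so the shorter arc goes the other way: Δh = -289 + 360 = 71°.
H = 349 + 0.79 × (71) = 405.09 → 405 → 405 mod 360 = 45°
S = 53 + 0.79 × (71 − 53) = 67.22 → 67%
L = 79 + 0.79 × (33 − 79) = 42.66 → 43%

(45, 67, 43)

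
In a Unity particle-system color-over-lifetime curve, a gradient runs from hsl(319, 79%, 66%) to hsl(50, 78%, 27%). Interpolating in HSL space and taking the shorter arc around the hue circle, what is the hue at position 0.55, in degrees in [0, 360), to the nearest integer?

9

Hue: 50 − 319 = -269°, but |-269| > 180 so the shorter arc goes the other way: Δh = -269 + 360 = 91°.
H = 319 + 0.55 × (91) = 369.05 → 369 → 369 mod 360 = 9°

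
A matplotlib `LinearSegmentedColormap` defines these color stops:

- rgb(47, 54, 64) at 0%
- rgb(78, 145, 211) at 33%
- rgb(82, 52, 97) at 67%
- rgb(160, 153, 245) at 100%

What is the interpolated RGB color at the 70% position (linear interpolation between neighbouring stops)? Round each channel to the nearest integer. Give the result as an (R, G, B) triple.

(89, 61, 110)

70% lies between the 67% and 100% stops, so the local fraction is t = (70 − 67)/(100 − 67) = 3/33 ≈ 0.0909.
R = 82 + 0.0909 × (160 − 82) = 89.09 → 89
G = 52 + 0.0909 × (153 − 52) = 61.181 → 61
B = 97 + 0.0909 × (245 − 97) = 110.453 → 110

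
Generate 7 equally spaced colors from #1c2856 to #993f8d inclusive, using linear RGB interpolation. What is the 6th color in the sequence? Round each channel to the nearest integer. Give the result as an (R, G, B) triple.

With 7 swatches and endpoints inclusive, swatch 6 sits at t = (6 − 1)/(7 − 1) = 5/6 ≈ 0.8333.
#1c2856 → (28, 40, 86); #993f8d → (153, 63, 141).
R = 28 + 0.8333 × (153 − 28) = 132.163 → 132
G = 40 + 0.8333 × (63 − 40) = 59.166 → 59
B = 86 + 0.8333 × (141 − 86) = 131.832 → 132

(132, 59, 132)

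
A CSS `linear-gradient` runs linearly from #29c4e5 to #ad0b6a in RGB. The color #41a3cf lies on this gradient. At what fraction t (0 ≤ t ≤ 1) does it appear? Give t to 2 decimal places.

Invert the lerp on the G channel (largest span, 185): t = (163 − 196) / (11 − 196) = -33/-185 = 0.17838.
Check on R: (65 − 41)/(173 − 41) = 0.1818 ✓

0.18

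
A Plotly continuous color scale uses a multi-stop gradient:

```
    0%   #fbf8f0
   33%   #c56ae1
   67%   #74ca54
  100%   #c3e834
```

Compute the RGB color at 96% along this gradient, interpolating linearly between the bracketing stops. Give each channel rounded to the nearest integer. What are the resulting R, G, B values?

96% lies between the 67% and 100% stops, so the local fraction is t = (96 − 67)/(100 − 67) = 29/33 ≈ 0.8788.
#74ca54 → (116, 202, 84); #c3e834 → (195, 232, 52).
R = 116 + 0.8788 × (195 − 116) = 185.425 → 185
G = 202 + 0.8788 × (232 − 202) = 228.364 → 228
B = 84 + 0.8788 × (52 − 84) = 55.878 → 56

(185, 228, 56)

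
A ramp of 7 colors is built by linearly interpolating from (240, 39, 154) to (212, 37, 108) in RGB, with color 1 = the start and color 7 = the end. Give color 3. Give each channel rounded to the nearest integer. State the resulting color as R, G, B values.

With 7 swatches and endpoints inclusive, swatch 3 sits at t = (3 − 1)/(7 − 1) = 2/6 ≈ 0.3333.
R = 240 + 0.3333 × (212 − 240) = 230.668 → 231
G = 39 + 0.3333 × (37 − 39) = 38.333 → 38
B = 154 + 0.3333 × (108 − 154) = 138.668 → 139

(231, 38, 139)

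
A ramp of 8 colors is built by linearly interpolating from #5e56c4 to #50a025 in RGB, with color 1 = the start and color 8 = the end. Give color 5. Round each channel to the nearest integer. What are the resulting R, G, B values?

With 8 swatches and endpoints inclusive, swatch 5 sits at t = (5 − 1)/(8 − 1) = 4/7 ≈ 0.5714.
#5e56c4 → (94, 86, 196); #50a025 → (80, 160, 37).
R = 94 + 0.5714 × (80 − 94) = 86 → 86
G = 86 + 0.5714 × (160 − 86) = 128.284 → 128
B = 196 + 0.5714 × (37 − 196) = 105.147 → 105

(86, 128, 105)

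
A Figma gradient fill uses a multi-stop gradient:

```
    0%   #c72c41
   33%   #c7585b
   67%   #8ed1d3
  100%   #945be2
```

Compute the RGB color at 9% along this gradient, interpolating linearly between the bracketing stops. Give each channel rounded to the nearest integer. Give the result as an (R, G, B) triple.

(199, 56, 72)

9% lies between the 0% and 33% stops, so the local fraction is t = (9 − 0)/(33 − 0) = 9/33 ≈ 0.2727.
#c72c41 → (199, 44, 65); #c7585b → (199, 88, 91).
R = 199 + 0.2727 × (199 − 199) = 199 → 199
G = 44 + 0.2727 × (88 − 44) = 55.999 → 56
B = 65 + 0.2727 × (91 − 65) = 72.09 → 72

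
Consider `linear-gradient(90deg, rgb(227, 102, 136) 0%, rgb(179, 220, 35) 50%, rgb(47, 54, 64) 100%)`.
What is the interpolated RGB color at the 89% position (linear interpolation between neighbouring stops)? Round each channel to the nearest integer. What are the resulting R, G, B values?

(76, 91, 58)

89% lies between the 50% and 100% stops, so the local fraction is t = (89 − 50)/(100 − 50) = 39/50 ≈ 0.78.
R = 179 + 0.78 × (47 − 179) = 76.04 → 76
G = 220 + 0.78 × (54 − 220) = 90.52 → 91
B = 35 + 0.78 × (64 − 35) = 57.62 → 58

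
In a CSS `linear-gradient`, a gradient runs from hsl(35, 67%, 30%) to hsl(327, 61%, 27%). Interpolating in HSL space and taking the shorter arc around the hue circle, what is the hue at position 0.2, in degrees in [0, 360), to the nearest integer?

21

Hue: 327 − 35 = 292°, but |292| > 180 so the shorter arc goes the other way: Δh = 292 − 360 = -68°.
H = 35 + 0.2 × (-68) = 21.4 → 21°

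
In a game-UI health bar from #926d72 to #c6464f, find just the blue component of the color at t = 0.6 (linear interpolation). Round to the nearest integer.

93

B₁ = 114 (from #926d72), B₂ = 79 (from #c6464f).
B = 114 + 0.6 × (79 − 114) = 93 → 93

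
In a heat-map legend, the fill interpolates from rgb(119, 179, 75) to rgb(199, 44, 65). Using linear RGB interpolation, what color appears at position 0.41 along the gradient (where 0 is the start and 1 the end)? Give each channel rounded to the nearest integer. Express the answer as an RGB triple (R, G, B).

(152, 124, 71)

R = 119 + 0.41 × (199 − 119) = 119 + 0.41 × 80 = 151.8 → 152
G = 179 + 0.41 × (44 − 179) = 179 + 0.41 × -135 = 123.65 → 124
B = 75 + 0.41 × (65 − 75) = 75 + 0.41 × -10 = 70.9 → 71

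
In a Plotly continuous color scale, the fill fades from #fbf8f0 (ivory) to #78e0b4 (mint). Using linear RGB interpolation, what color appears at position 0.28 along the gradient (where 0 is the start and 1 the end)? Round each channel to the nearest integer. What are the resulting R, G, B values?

#fbf8f0 → (251, 248, 240); #78e0b4 → (120, 224, 180).
R = 251 + 0.28 × (120 − 251) = 251 + 0.28 × -131 = 214.32 → 214
G = 248 + 0.28 × (224 − 248) = 248 + 0.28 × -24 = 241.28 → 241
B = 240 + 0.28 × (180 − 240) = 240 + 0.28 × -60 = 223.2 → 223

(214, 241, 223)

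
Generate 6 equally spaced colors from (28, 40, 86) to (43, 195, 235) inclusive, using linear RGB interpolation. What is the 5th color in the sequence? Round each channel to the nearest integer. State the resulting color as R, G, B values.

With 6 swatches and endpoints inclusive, swatch 5 sits at t = (5 − 1)/(6 − 1) = 4/5 ≈ 0.8.
R = 28 + 0.8 × (43 − 28) = 40 → 40
G = 40 + 0.8 × (195 − 40) = 164 → 164
B = 86 + 0.8 × (235 − 86) = 205.2 → 205

(40, 164, 205)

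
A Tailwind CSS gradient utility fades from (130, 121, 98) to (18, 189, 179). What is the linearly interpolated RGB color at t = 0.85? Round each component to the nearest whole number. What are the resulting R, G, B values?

R = 130 + 0.85 × (18 − 130) = 130 + 0.85 × -112 = 34.8 → 35
G = 121 + 0.85 × (189 − 121) = 121 + 0.85 × 68 = 178.8 → 179
B = 98 + 0.85 × (179 − 98) = 98 + 0.85 × 81 = 166.85 → 167

(35, 179, 167)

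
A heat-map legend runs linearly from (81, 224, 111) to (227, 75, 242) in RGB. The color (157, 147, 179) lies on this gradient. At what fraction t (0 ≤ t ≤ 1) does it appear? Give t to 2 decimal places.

0.52

Invert the lerp on the G channel (largest span, 149): t = (147 − 224) / (75 − 224) = -77/-149 = 0.51678.
Check on R: (157 − 81)/(227 − 81) = 0.5205 ✓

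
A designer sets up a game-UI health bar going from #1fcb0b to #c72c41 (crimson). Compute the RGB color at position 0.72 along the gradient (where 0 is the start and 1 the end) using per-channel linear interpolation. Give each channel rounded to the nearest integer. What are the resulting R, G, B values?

(152, 89, 50)

#1fcb0b → (31, 203, 11); #c72c41 → (199, 44, 65).
R = 31 + 0.72 × (199 − 31) = 31 + 0.72 × 168 = 151.96 → 152
G = 203 + 0.72 × (44 − 203) = 203 + 0.72 × -159 = 88.52 → 89
B = 11 + 0.72 × (65 − 11) = 11 + 0.72 × 54 = 49.88 → 50
So the blended color is (152, 89, 50), about #985932.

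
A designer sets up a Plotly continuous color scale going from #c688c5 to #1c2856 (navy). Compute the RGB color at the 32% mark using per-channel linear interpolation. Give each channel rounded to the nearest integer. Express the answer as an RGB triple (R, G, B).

(144, 105, 161)

#c688c5 → (198, 136, 197); #1c2856 → (28, 40, 86).
32% corresponds to t = 0.32.
R = 198 + 0.32 × (28 − 198) = 198 + 0.32 × -170 = 143.6 → 144
G = 136 + 0.32 × (40 − 136) = 136 + 0.32 × -96 = 105.28 → 105
B = 197 + 0.32 × (86 − 197) = 197 + 0.32 × -111 = 161.48 → 161
So the blended color is (144, 105, 161), about #9069a1.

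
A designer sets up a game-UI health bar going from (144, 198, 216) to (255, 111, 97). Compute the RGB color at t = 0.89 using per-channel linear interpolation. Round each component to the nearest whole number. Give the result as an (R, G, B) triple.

(243, 121, 110)

R = 144 + 0.89 × (255 − 144) = 144 + 0.89 × 111 = 242.79 → 243
G = 198 + 0.89 × (111 − 198) = 198 + 0.89 × -87 = 120.57 → 121
B = 216 + 0.89 × (97 − 216) = 216 + 0.89 × -119 = 110.09 → 110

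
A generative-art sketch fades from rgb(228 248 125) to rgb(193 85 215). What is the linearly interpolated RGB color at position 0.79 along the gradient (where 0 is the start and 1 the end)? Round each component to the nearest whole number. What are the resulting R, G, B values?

(200, 119, 196)

R = 228 + 0.79 × (193 − 228) = 228 + 0.79 × -35 = 200.35 → 200
G = 248 + 0.79 × (85 − 248) = 248 + 0.79 × -163 = 119.23 → 119
B = 125 + 0.79 × (215 − 125) = 125 + 0.79 × 90 = 196.1 → 196
So the blended color is (200, 119, 196), about #c877c4.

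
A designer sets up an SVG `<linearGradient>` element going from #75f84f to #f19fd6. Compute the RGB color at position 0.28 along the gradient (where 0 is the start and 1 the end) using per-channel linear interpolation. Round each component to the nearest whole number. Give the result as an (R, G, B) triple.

#75f84f → (117, 248, 79); #f19fd6 → (241, 159, 214).
R = 117 + 0.28 × (241 − 117) = 117 + 0.28 × 124 = 151.72 → 152
G = 248 + 0.28 × (159 − 248) = 248 + 0.28 × -89 = 223.08 → 223
B = 79 + 0.28 × (214 − 79) = 79 + 0.28 × 135 = 116.8 → 117

(152, 223, 117)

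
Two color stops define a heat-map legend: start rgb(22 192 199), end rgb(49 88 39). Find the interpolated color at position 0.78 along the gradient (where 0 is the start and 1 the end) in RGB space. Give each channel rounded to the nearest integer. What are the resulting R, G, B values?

(43, 111, 74)

R = 22 + 0.78 × (49 − 22) = 22 + 0.78 × 27 = 43.06 → 43
G = 192 + 0.78 × (88 − 192) = 192 + 0.78 × -104 = 110.88 → 111
B = 199 + 0.78 × (39 − 199) = 199 + 0.78 × -160 = 74.2 → 74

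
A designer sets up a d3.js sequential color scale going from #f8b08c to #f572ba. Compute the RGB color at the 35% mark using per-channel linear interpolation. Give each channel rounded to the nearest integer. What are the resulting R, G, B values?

#f8b08c → (248, 176, 140); #f572ba → (245, 114, 186).
35% corresponds to t = 0.35.
R = 248 + 0.35 × (245 − 248) = 248 + 0.35 × -3 = 246.95 → 247
G = 176 + 0.35 × (114 − 176) = 176 + 0.35 × -62 = 154.3 → 154
B = 140 + 0.35 × (186 − 140) = 140 + 0.35 × 46 = 156.1 → 156

(247, 154, 156)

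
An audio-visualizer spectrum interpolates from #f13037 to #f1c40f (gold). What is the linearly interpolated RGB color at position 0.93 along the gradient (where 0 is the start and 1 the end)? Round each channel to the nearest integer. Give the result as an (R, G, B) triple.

(241, 186, 18)

#f13037 → (241, 48, 55); #f1c40f → (241, 196, 15).
R = 241 + 0.93 × (241 − 241) = 241 + 0.93 × 0 = 241 → 241
G = 48 + 0.93 × (196 − 48) = 48 + 0.93 × 148 = 185.64 → 186
B = 55 + 0.93 × (15 − 55) = 55 + 0.93 × -40 = 17.8 → 18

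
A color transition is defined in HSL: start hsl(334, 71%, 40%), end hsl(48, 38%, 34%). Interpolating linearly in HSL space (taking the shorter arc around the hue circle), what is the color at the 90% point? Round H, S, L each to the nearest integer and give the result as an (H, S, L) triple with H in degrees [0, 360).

(41, 41, 35)

Hue: 48 − 334 = -286°, but |-286| > 180 so the shorter arc goes the other way: Δh = -286 + 360 = 74°.
H = 334 + 0.9 × (74) = 400.6 → 401 → 401 mod 360 = 41°
S = 71 + 0.9 × (38 − 71) = 41.3 → 41%
L = 40 + 0.9 × (34 − 40) = 34.6 → 35%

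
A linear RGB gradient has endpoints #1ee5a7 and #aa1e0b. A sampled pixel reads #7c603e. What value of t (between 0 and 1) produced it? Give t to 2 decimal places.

0.67

Invert the lerp on the G channel (largest span, 199): t = (96 − 229) / (30 − 229) = -133/-199 = 0.66834.
Check on R: (124 − 30)/(170 − 30) = 0.6714 ✓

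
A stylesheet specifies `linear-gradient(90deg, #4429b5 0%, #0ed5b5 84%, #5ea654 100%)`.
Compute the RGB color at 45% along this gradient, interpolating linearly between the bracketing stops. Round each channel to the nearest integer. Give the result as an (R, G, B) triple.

(39, 133, 181)

45% lies between the 0% and 84% stops, so the local fraction is t = (45 − 0)/(84 − 0) = 45/84 ≈ 0.5357.
#4429b5 → (68, 41, 181); #0ed5b5 → (14, 213, 181).
R = 68 + 0.5357 × (14 − 68) = 39.072 → 39
G = 41 + 0.5357 × (213 − 41) = 133.14 → 133
B = 181 + 0.5357 × (181 − 181) = 181 → 181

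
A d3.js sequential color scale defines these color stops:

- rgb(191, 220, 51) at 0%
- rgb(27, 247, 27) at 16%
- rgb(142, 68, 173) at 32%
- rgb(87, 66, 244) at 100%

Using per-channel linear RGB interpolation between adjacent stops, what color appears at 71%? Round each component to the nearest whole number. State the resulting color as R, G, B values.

71% lies between the 32% and 100% stops, so the local fraction is t = (71 − 32)/(100 − 32) = 39/68 ≈ 0.5735.
R = 142 + 0.5735 × (87 − 142) = 110.457 → 110
G = 68 + 0.5735 × (66 − 68) = 66.853 → 67
B = 173 + 0.5735 × (244 − 173) = 213.719 → 214

(110, 67, 214)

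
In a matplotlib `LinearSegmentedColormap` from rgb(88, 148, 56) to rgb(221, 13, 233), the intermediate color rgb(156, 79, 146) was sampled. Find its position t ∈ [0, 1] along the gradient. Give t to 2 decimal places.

Invert the lerp on the B channel (largest span, 177): t = (146 − 56) / (233 − 56) = 90/177 = 0.50847.
Check on R: (156 − 88)/(221 − 88) = 0.5113 ✓

0.51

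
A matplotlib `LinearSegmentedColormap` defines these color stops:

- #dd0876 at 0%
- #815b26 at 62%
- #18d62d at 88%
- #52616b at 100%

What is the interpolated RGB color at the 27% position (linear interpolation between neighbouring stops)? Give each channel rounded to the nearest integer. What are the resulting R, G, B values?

(181, 44, 83)

27% lies between the 0% and 62% stops, so the local fraction is t = (27 − 0)/(62 − 0) = 27/62 ≈ 0.4355.
#dd0876 → (221, 8, 118); #815b26 → (129, 91, 38).
R = 221 + 0.4355 × (129 − 221) = 180.934 → 181
G = 8 + 0.4355 × (91 − 8) = 44.147 → 44
B = 118 + 0.4355 × (38 − 118) = 83.16 → 83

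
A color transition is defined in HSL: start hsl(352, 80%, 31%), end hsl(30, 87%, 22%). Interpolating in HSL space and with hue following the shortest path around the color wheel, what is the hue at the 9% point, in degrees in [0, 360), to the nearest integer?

Hue: 30 − 352 = -322°, but |-322| > 180 so the shorter arc goes the other way: Δh = -322 + 360 = 38°.
H = 352 + 0.09 × (38) = 355.42 → 355°

355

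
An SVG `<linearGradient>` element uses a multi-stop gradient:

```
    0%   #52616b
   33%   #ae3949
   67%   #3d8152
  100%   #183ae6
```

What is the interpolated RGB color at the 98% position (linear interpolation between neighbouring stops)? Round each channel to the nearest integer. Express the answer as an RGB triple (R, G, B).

(26, 62, 221)

98% lies between the 67% and 100% stops, so the local fraction is t = (98 − 67)/(100 − 67) = 31/33 ≈ 0.9394.
#3d8152 → (61, 129, 82); #183ae6 → (24, 58, 230).
R = 61 + 0.9394 × (24 − 61) = 26.242 → 26
G = 129 + 0.9394 × (58 − 129) = 62.303 → 62
B = 82 + 0.9394 × (230 − 82) = 221.031 → 221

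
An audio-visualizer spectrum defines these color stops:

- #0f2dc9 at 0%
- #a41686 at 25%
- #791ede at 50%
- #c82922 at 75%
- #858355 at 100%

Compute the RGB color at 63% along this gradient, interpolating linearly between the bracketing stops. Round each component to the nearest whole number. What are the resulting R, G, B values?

(162, 36, 124)

63% lies between the 50% and 75% stops, so the local fraction is t = (63 − 50)/(75 − 50) = 13/25 ≈ 0.52.
#791ede → (121, 30, 222); #c82922 → (200, 41, 34).
R = 121 + 0.52 × (200 − 121) = 162.08 → 162
G = 30 + 0.52 × (41 − 30) = 35.72 → 36
B = 222 + 0.52 × (34 − 222) = 124.24 → 124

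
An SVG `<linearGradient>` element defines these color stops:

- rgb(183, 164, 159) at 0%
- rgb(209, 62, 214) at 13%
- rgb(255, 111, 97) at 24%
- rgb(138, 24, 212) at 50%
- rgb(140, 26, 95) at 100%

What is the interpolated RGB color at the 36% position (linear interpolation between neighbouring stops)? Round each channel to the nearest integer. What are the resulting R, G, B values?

(201, 71, 150)

36% lies between the 24% and 50% stops, so the local fraction is t = (36 − 24)/(50 − 24) = 12/26 ≈ 0.4615.
R = 255 + 0.4615 × (138 − 255) = 201.005 → 201
G = 111 + 0.4615 × (24 − 111) = 70.85 → 71
B = 97 + 0.4615 × (212 − 97) = 150.072 → 150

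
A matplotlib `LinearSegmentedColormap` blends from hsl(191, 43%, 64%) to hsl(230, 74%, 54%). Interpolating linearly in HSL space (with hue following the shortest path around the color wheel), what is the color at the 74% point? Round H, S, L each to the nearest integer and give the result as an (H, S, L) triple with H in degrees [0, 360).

(220, 66, 57)

Hue arc: Δh = 230 − 191 = 39° (|Δh| ≤ 180, already the shorter path).
H = 191 + 0.74 × (39) = 219.86 → 220°
S = 43 + 0.74 × (74 − 43) = 65.94 → 66%
L = 64 + 0.74 × (54 − 64) = 56.6 → 57%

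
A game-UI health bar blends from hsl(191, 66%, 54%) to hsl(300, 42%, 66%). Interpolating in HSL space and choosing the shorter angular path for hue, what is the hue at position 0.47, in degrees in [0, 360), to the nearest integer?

242

Hue arc: Δh = 300 − 191 = 109° (|Δh| ≤ 180, already the shorter path).
H = 191 + 0.47 × (109) = 242.23 → 242°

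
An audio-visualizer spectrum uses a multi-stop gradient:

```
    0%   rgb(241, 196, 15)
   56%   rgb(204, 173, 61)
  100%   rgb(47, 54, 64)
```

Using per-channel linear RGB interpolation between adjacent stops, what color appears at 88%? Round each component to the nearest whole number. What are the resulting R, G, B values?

88% lies between the 56% and 100% stops, so the local fraction is t = (88 − 56)/(100 − 56) = 32/44 ≈ 0.7273.
R = 204 + 0.7273 × (47 − 204) = 89.814 → 90
G = 173 + 0.7273 × (54 − 173) = 86.451 → 86
B = 61 + 0.7273 × (64 − 61) = 63.182 → 63

(90, 86, 63)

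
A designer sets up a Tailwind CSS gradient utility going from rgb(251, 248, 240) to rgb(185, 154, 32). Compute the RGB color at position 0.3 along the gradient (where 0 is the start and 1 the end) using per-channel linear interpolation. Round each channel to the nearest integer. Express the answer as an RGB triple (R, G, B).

(231, 220, 178)

R = 251 + 0.3 × (185 − 251) = 251 + 0.3 × -66 = 231.2 → 231
G = 248 + 0.3 × (154 − 248) = 248 + 0.3 × -94 = 219.8 → 220
B = 240 + 0.3 × (32 − 240) = 240 + 0.3 × -208 = 177.6 → 178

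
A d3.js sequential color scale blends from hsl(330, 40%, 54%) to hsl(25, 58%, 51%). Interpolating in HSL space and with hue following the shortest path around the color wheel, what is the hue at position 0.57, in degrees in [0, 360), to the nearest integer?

1

Hue: 25 − 330 = -305°, but |-305| > 180 so the shorter arc goes the other way: Δh = -305 + 360 = 55°.
H = 330 + 0.57 × (55) = 361.35 → 361 → 361 mod 360 = 1°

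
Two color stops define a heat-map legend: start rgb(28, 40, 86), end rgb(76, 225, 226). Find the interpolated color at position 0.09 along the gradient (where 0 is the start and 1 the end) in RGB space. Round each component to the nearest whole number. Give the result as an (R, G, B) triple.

(32, 57, 99)

R = 28 + 0.09 × (76 − 28) = 28 + 0.09 × 48 = 32.32 → 32
G = 40 + 0.09 × (225 − 40) = 40 + 0.09 × 185 = 56.65 → 57
B = 86 + 0.09 × (226 − 86) = 86 + 0.09 × 140 = 98.6 → 99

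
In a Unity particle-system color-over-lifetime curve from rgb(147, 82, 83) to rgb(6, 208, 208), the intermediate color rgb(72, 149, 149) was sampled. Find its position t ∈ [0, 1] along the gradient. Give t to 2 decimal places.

0.53

Invert the lerp on the R channel (largest span, 141): t = (72 − 147) / (6 − 147) = -75/-141 = 0.53191.
Check on G: (149 − 82)/(208 − 82) = 0.5317 ✓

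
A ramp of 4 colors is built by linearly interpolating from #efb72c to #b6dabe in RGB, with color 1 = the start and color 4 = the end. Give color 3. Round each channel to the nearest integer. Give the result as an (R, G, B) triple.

(201, 206, 141)

With 4 swatches and endpoints inclusive, swatch 3 sits at t = (3 − 1)/(4 − 1) = 2/3 ≈ 0.6667.
#efb72c → (239, 183, 44); #b6dabe → (182, 218, 190).
R = 239 + 0.6667 × (182 − 239) = 200.998 → 201
G = 183 + 0.6667 × (218 − 183) = 206.334 → 206
B = 44 + 0.6667 × (190 − 44) = 141.338 → 141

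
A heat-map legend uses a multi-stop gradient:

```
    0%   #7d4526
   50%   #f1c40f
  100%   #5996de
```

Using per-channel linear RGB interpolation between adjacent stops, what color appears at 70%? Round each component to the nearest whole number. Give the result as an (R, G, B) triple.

70% lies between the 50% and 100% stops, so the local fraction is t = (70 − 50)/(100 − 50) = 20/50 ≈ 0.4.
#f1c40f → (241, 196, 15); #5996de → (89, 150, 222).
R = 241 + 0.4 × (89 − 241) = 180.2 → 180
G = 196 + 0.4 × (150 − 196) = 177.6 → 178
B = 15 + 0.4 × (222 − 15) = 97.8 → 98

(180, 178, 98)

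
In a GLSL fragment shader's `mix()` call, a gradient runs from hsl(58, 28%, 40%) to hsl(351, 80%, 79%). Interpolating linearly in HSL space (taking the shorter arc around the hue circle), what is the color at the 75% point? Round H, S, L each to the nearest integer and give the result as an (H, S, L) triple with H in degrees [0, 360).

Hue: 351 − 58 = 293°, but |293| > 180 so the shorter arc goes the other way: Δh = 293 − 360 = -67°.
H = 58 + 0.75 × (-67) = 7.75 → 8°
S = 28 + 0.75 × (80 − 28) = 67 → 67%
L = 40 + 0.75 × (79 − 40) = 69.25 → 69%

(8, 67, 69)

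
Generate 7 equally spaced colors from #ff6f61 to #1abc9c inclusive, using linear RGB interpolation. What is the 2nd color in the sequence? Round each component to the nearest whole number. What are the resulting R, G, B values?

With 7 swatches and endpoints inclusive, swatch 2 sits at t = (2 − 1)/(7 − 1) = 1/6 ≈ 0.1667.
#ff6f61 → (255, 111, 97); #1abc9c → (26, 188, 156).
R = 255 + 0.1667 × (26 − 255) = 216.826 → 217
G = 111 + 0.1667 × (188 − 111) = 123.836 → 124
B = 97 + 0.1667 × (156 − 97) = 106.835 → 107

(217, 124, 107)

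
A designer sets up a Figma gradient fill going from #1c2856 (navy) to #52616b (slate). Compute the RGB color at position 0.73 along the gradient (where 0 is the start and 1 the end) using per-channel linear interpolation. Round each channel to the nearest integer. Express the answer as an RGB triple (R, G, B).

(67, 82, 101)

#1c2856 → (28, 40, 86); #52616b → (82, 97, 107).
R = 28 + 0.73 × (82 − 28) = 28 + 0.73 × 54 = 67.42 → 67
G = 40 + 0.73 × (97 − 40) = 40 + 0.73 × 57 = 81.61 → 82
B = 86 + 0.73 × (107 − 86) = 86 + 0.73 × 21 = 101.33 → 101
So the blended color is (67, 82, 101), about #435265.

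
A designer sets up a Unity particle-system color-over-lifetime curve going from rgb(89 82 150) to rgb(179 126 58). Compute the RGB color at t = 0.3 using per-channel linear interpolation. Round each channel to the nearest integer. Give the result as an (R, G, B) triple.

R = 89 + 0.3 × (179 − 89) = 89 + 0.3 × 90 = 116 → 116
G = 82 + 0.3 × (126 − 82) = 82 + 0.3 × 44 = 95.2 → 95
B = 150 + 0.3 × (58 − 150) = 150 + 0.3 × -92 = 122.4 → 122

(116, 95, 122)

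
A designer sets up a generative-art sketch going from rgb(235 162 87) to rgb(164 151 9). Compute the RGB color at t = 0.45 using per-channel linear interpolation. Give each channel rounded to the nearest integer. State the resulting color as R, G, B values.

(203, 157, 52)

R = 235 + 0.45 × (164 − 235) = 235 + 0.45 × -71 = 203.05 → 203
G = 162 + 0.45 × (151 − 162) = 162 + 0.45 × -11 = 157.05 → 157
B = 87 + 0.45 × (9 − 87) = 87 + 0.45 × -78 = 51.9 → 52
So the blended color is (203, 157, 52), about #cb9d34.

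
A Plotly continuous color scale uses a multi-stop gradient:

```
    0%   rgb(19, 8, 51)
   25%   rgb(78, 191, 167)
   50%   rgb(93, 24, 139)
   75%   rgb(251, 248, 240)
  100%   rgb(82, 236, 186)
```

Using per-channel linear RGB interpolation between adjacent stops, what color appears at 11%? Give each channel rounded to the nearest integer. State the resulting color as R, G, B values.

11% lies between the 0% and 25% stops, so the local fraction is t = (11 − 0)/(25 − 0) = 11/25 ≈ 0.44.
R = 19 + 0.44 × (78 − 19) = 44.96 → 45
G = 8 + 0.44 × (191 − 8) = 88.52 → 89
B = 51 + 0.44 × (167 − 51) = 102.04 → 102

(45, 89, 102)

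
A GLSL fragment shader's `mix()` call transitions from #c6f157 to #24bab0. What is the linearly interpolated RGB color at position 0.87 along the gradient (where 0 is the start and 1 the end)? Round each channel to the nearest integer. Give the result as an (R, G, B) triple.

#c6f157 → (198, 241, 87); #24bab0 → (36, 186, 176).
R = 198 + 0.87 × (36 − 198) = 198 + 0.87 × -162 = 57.06 → 57
G = 241 + 0.87 × (186 − 241) = 241 + 0.87 × -55 = 193.15 → 193
B = 87 + 0.87 × (176 − 87) = 87 + 0.87 × 89 = 164.43 → 164

(57, 193, 164)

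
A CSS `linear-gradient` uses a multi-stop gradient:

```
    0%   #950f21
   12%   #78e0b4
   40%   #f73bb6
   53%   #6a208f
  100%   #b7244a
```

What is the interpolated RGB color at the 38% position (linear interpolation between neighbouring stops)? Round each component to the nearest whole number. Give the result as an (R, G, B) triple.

(238, 71, 182)

38% lies between the 12% and 40% stops, so the local fraction is t = (38 − 12)/(40 − 12) = 26/28 ≈ 0.9286.
#78e0b4 → (120, 224, 180); #f73bb6 → (247, 59, 182).
R = 120 + 0.9286 × (247 − 120) = 237.932 → 238
G = 224 + 0.9286 × (59 − 224) = 70.781 → 71
B = 180 + 0.9286 × (182 − 180) = 181.857 → 182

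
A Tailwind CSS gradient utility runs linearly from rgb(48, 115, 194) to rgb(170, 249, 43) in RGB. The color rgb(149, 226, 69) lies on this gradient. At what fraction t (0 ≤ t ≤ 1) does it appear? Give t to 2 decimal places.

0.83

Invert the lerp on the B channel (largest span, 151): t = (69 − 194) / (43 − 194) = -125/-151 = 0.82781.
Check on R: (149 − 48)/(170 − 48) = 0.8279 ✓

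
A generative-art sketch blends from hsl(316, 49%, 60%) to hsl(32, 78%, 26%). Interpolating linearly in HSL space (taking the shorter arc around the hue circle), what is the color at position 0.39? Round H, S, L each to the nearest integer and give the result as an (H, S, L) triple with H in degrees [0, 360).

(346, 60, 47)

Hue: 32 − 316 = -284°, but |-284| > 180 so the shorter arc goes the other way: Δh = -284 + 360 = 76°.
H = 316 + 0.39 × (76) = 345.64 → 346°
S = 49 + 0.39 × (78 − 49) = 60.31 → 60%
L = 60 + 0.39 × (26 − 60) = 46.74 → 47%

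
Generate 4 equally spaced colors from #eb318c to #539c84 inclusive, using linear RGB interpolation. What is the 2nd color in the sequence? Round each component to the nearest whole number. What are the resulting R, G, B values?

With 4 swatches and endpoints inclusive, swatch 2 sits at t = (2 − 1)/(4 − 1) = 1/3 ≈ 0.3333.
#eb318c → (235, 49, 140); #539c84 → (83, 156, 132).
R = 235 + 0.3333 × (83 − 235) = 184.338 → 184
G = 49 + 0.3333 × (156 − 49) = 84.663 → 85
B = 140 + 0.3333 × (132 − 140) = 137.334 → 137

(184, 85, 137)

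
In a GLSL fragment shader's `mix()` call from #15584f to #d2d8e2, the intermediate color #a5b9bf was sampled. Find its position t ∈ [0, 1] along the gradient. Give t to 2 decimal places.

Invert the lerp on the R channel (largest span, 189): t = (165 − 21) / (210 − 21) = 144/189 = 0.7619.
Check on G: (185 − 88)/(216 − 88) = 0.7578 ✓

0.76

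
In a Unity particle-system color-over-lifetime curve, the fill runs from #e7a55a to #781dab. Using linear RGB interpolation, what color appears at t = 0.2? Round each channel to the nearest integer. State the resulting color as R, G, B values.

#e7a55a → (231, 165, 90); #781dab → (120, 29, 171).
R = 231 + 0.2 × (120 − 231) = 231 + 0.2 × -111 = 208.8 → 209
G = 165 + 0.2 × (29 − 165) = 165 + 0.2 × -136 = 137.8 → 138
B = 90 + 0.2 × (171 − 90) = 90 + 0.2 × 81 = 106.2 → 106

(209, 138, 106)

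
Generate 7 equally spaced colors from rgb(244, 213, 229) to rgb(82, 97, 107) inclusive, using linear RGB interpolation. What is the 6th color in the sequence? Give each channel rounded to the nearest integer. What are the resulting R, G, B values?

(109, 116, 127)

With 7 swatches and endpoints inclusive, swatch 6 sits at t = (6 − 1)/(7 − 1) = 5/6 ≈ 0.8333.
R = 244 + 0.8333 × (82 − 244) = 109.005 → 109
G = 213 + 0.8333 × (97 − 213) = 116.337 → 116
B = 229 + 0.8333 × (107 − 229) = 127.337 → 127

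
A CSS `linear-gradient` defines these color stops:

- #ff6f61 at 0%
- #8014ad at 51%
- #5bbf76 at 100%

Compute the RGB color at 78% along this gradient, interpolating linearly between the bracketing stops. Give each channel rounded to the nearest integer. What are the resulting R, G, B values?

78% lies between the 51% and 100% stops, so the local fraction is t = (78 − 51)/(100 − 51) = 27/49 ≈ 0.551.
#8014ad → (128, 20, 173); #5bbf76 → (91, 191, 118).
R = 128 + 0.551 × (91 − 128) = 107.613 → 108
G = 20 + 0.551 × (191 − 20) = 114.221 → 114
B = 173 + 0.551 × (118 − 173) = 142.695 → 143

(108, 114, 143)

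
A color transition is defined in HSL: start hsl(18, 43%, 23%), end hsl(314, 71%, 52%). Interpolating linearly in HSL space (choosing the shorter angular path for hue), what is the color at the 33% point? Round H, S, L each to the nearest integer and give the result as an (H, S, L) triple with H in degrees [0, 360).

Hue: 314 − 18 = 296°, but |296| > 180 so the shorter arc goes the other way: Δh = 296 − 360 = -64°.
H = 18 + 0.33 × (-64) = -3.12 → -3 → -3 mod 360 = 357°
S = 43 + 0.33 × (71 − 43) = 52.24 → 52%
L = 23 + 0.33 × (52 − 23) = 32.57 → 33%

(357, 52, 33)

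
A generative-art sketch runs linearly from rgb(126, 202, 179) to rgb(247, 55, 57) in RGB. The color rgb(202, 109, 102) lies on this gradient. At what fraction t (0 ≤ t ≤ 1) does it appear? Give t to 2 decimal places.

Invert the lerp on the G channel (largest span, 147): t = (109 − 202) / (55 − 202) = -93/-147 = 0.63265.
Check on R: (202 − 126)/(247 − 126) = 0.6281 ✓

0.63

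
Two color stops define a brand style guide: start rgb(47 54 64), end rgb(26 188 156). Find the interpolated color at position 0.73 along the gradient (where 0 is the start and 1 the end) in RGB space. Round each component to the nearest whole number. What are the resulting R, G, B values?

R = 47 + 0.73 × (26 − 47) = 47 + 0.73 × -21 = 31.67 → 32
G = 54 + 0.73 × (188 − 54) = 54 + 0.73 × 134 = 151.82 → 152
B = 64 + 0.73 × (156 − 64) = 64 + 0.73 × 92 = 131.16 → 131
So the blended color is (32, 152, 131), about #209883.

(32, 152, 131)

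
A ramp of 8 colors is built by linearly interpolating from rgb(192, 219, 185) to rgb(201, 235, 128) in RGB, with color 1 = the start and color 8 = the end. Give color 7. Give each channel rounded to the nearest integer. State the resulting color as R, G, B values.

With 8 swatches and endpoints inclusive, swatch 7 sits at t = (7 − 1)/(8 − 1) = 6/7 ≈ 0.8571.
R = 192 + 0.8571 × (201 − 192) = 199.714 → 200
G = 219 + 0.8571 × (235 − 219) = 232.714 → 233
B = 185 + 0.8571 × (128 − 185) = 136.145 → 136

(200, 233, 136)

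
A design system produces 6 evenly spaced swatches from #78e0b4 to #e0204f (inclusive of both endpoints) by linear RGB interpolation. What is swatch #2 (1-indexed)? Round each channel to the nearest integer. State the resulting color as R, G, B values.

(141, 186, 160)

With 6 swatches and endpoints inclusive, swatch 2 sits at t = (2 − 1)/(6 − 1) = 1/5 ≈ 0.2.
#78e0b4 → (120, 224, 180); #e0204f → (224, 32, 79).
R = 120 + 0.2 × (224 − 120) = 140.8 → 141
G = 224 + 0.2 × (32 − 224) = 185.6 → 186
B = 180 + 0.2 × (79 − 180) = 159.8 → 160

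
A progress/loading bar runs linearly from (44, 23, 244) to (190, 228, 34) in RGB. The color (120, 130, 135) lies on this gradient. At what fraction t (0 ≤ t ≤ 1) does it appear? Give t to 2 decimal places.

Invert the lerp on the B channel (largest span, 210): t = (135 − 244) / (34 − 244) = -109/-210 = 0.51905.
Check on R: (120 − 44)/(190 − 44) = 0.5205 ✓

0.52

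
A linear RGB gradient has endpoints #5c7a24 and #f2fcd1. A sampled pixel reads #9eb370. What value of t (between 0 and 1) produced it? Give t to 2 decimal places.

0.44

Invert the lerp on the B channel (largest span, 173): t = (112 − 36) / (209 − 36) = 76/173 = 0.43931.
Check on R: (158 − 92)/(242 − 92) = 0.44 ✓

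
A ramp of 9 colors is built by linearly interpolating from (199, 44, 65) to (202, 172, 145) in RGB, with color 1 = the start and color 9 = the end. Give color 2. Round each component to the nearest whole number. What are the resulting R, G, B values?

With 9 swatches and endpoints inclusive, swatch 2 sits at t = (2 − 1)/(9 − 1) = 1/8 ≈ 0.125.
R = 199 + 0.125 × (202 − 199) = 199.375 → 199
G = 44 + 0.125 × (172 − 44) = 60 → 60
B = 65 + 0.125 × (145 − 65) = 75 → 75

(199, 60, 75)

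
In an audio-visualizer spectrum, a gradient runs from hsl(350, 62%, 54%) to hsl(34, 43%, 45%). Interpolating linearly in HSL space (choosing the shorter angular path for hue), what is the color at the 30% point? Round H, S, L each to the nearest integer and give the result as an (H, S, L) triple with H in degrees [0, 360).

Hue: 34 − 350 = -316°, but |-316| > 180 so the shorter arc goes the other way: Δh = -316 + 360 = 44°.
H = 350 + 0.3 × (44) = 363.2 → 363 → 363 mod 360 = 3°
S = 62 + 0.3 × (43 − 62) = 56.3 → 56%
L = 54 + 0.3 × (45 − 54) = 51.3 → 51%

(3, 56, 51)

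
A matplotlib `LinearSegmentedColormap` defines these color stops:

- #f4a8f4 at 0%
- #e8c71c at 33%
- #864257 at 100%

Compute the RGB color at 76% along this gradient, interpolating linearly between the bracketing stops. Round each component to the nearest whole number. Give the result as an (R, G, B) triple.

76% lies between the 33% and 100% stops, so the local fraction is t = (76 − 33)/(100 − 33) = 43/67 ≈ 0.6418.
#e8c71c → (232, 199, 28); #864257 → (134, 66, 87).
R = 232 + 0.6418 × (134 − 232) = 169.104 → 169
G = 199 + 0.6418 × (66 − 199) = 113.641 → 114
B = 28 + 0.6418 × (87 − 28) = 65.866 → 66

(169, 114, 66)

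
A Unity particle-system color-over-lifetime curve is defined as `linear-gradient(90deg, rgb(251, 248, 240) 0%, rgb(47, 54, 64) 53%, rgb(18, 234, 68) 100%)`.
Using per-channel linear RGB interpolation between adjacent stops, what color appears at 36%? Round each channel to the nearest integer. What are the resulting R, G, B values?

(112, 116, 120)

36% lies between the 0% and 53% stops, so the local fraction is t = (36 − 0)/(53 − 0) = 36/53 ≈ 0.6792.
R = 251 + 0.6792 × (47 − 251) = 112.443 → 112
G = 248 + 0.6792 × (54 − 248) = 116.235 → 116
B = 240 + 0.6792 × (64 − 240) = 120.461 → 120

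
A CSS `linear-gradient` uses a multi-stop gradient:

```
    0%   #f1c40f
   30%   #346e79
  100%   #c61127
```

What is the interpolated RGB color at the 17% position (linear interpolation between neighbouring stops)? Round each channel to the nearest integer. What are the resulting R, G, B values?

(134, 147, 75)

17% lies between the 0% and 30% stops, so the local fraction is t = (17 − 0)/(30 − 0) = 17/30 ≈ 0.5667.
#f1c40f → (241, 196, 15); #346e79 → (52, 110, 121).
R = 241 + 0.5667 × (52 − 241) = 133.894 → 134
G = 196 + 0.5667 × (110 − 196) = 147.264 → 147
B = 15 + 0.5667 × (121 − 15) = 75.07 → 75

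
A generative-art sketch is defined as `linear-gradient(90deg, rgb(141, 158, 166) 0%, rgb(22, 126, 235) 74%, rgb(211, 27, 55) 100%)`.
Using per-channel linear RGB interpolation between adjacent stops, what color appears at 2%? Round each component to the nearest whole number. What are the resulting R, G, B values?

(138, 157, 168)

2% lies between the 0% and 74% stops, so the local fraction is t = (2 − 0)/(74 − 0) = 2/74 ≈ 0.027.
R = 141 + 0.027 × (22 − 141) = 137.787 → 138
G = 158 + 0.027 × (126 − 158) = 157.136 → 157
B = 166 + 0.027 × (235 − 166) = 167.863 → 168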